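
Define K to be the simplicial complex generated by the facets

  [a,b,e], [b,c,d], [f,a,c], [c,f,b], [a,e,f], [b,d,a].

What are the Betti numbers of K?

Fix the vertex order a < b < c < d < e < f and write every simplex with vertices in increasing order. Then dim K = 2 and the simplices of K are:

  0-simplices (6): a, b, c, d, e, f
  1-simplices (12): ab, ac, ad, ae, af, bc, bd, be, bf, cd, cf, ef
  2-simplices (6): abd, abe, acf, aef, bcd, bcf

so the chain groups are C_0 ≅ Z^6, C_1 ≅ Z^12, C_2 ≅ Z^6.

The boundary map ∂_1: C_1 → C_0 sends each edge [p,q] (with p < q) to q − p.
This gives a 6×12 integer matrix of rank 5; reducing to Smith normal form yields diagonal entries (1,1,1,1,1).

∂_2: C_2 → C_1 sends each 2-simplex [p,q,r] to [q,r] − [p,r] + [p,q]. For instance
  ∂bcd = cd − bd + bc,
  ∂aef = ef − af + ae.
As a 12×6 matrix over Z this has rank 6, with invariant factors (1,1,1,1,1,1).

Reading off H_k = ker ∂_k / im ∂_{k+1}:

  H_0: rank C_0 − rank ∂_1 = 6 − 5 = 1, and the invariant factors of ∂_1 are all 1, so H_0 = Z.
  H_1: rank ker ∂_1 − rank ∂_2 = (12 − 5) − 6 = 1, and the invariant factors of ∂_2 are all 1, so H_1 = Z.
  H_2: rank ker ∂_2 − rank ∂_3 = (6 − 6) − 0 = 0, and there is no ∂_3, so H_2 = 0.

Hence the Betti numbers are b_0 = 1, b_1 = 1, b_2 = 0.

b_0 = 1, b_1 = 1, b_2 = 0.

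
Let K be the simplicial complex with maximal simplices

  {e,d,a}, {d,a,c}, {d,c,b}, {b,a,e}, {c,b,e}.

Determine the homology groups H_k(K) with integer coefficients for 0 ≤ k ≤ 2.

Take the total order a < b < c < d < e on the vertex set. Then K (dimension 2) consists of the simplices:

  0-simplices (5): a, b, c, d, e
  1-simplices (10): ab, ac, ad, ae, bc, bd, be, cd, ce, de
  2-simplices (5): abe, acd, ade, bcd, bce

so the chain groups are C_0 ≅ Z^5, C_1 ≅ Z^10, C_2 ≅ Z^5.

∂_1: C_1 → C_0 is given by ∂[p,q] = [q] − [p]. For instance
  ∂ac = c − a.
This gives a 5×10 integer matrix of rank 4; reducing to Smith normal form yields diagonal entries (1,1,1,1).

Boundary ∂_2: C_2 → C_1 acts by ∂[p,q,r] = [q,r] − [p,r] + [p,q]. For instance
  ∂ade = de − ae + ad,
  ∂bcd = cd − bd + bc.
The resulting 10×5 matrix has rank 5, and its Smith normal form has invariant factors (1,1,1,1,1).

From H_k ≅ ker(∂_k) / im(∂_{k+1}) we obtain:

  H_0: rank C_0 − rank ∂_1 = 5 − 4 = 1, and the invariant factors of ∂_1 are all 1, so H_0 = Z.
  H_1: rank ker ∂_1 − rank ∂_2 = (10 − 4) − 5 = 1, and the invariant factors of ∂_2 are all 1, so H_1 = Z.
  H_2: rank ker ∂_2 − rank ∂_3 = (5 − 5) − 0 = 0, and there is no ∂_3, so H_2 = 0.

As a check, the Euler characteristic is 5 − 10 + 5 = 0, which agrees with 1 − 1 + 0 = 0.

H_0 ≅ Z,  H_1 ≅ Z,  H_2 = 0.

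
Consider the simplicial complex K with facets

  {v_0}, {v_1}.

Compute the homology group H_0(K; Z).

H_0 = Z^2.

Order the vertices as v_0 < v_1. Listing each simplex with vertices in this order, K has dimension 0 with simplices:

  0-simplices (2): [v_0], [v_1]

giving chain groups C_0 ≅ Z^2.

Now H_k = ker ∂_k / im ∂_{k+1}, so:

  H_0: rank C_0 − rank ∂_1 = 2 − 0 = 2, and there is no ∂_1, so H_0 = Z^2.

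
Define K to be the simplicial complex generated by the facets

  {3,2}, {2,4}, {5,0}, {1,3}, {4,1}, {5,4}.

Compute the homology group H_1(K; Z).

Fix the vertex order 0 < 1 < 2 < 3 < 4 < 5 and write every simplex with vertices in increasing order. Then dim K = 1 and the simplices of K are:

  0-simplices (6): [0], [1], [2], [3], [4], [5]
  1-simplices (6): [0,5], [1,3], [1,4], [2,3], [2,4], [4,5]

Hence C_0 ≅ Z^6, C_1 ≅ Z^6.

∂_1: C_1 → C_0 is given by ∂[p,q] = [q] − [p]. For instance
  ∂[0,5] = [5] − [0].
The resulting 6×6 matrix has rank 5, and its Smith normal form has invariant factors (1,1,1,1,1).

Reading off H_k = ker ∂_k / im ∂_{k+1}:

  H_1: rank ker ∂_1 − rank ∂_2 = (6 − 5) − 0 = 1, and there is no ∂_2, so H_1 = Z.

H_1 = Z.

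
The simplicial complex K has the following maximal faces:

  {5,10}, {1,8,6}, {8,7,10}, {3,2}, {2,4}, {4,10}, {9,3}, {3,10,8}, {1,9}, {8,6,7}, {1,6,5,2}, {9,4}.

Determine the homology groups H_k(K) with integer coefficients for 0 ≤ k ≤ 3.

We work with the vertex ordering 1 < 2 < 3 < 4 < 5 < 6 < 7 < 8 < 9 < 10. The simplices of K, each written with vertices in increasing order, are:

  0-simplices (10): [1], [2], [3], [4], [5], [6], [7], [8], [9], [10]
  1-simplices (21): [1,2], [1,5], [1,6], [1,8], [1,9], [2,3], [2,4], [2,5], [2,6], [3,8], [3,9], [3,10], [4,9], [4,10], [5,6], [5,10], [6,7], [6,8], [7,8], [7,10], [8,10]
  2-simplices (8): [1,2,5], [1,2,6], [1,5,6], [1,6,8], [2,5,6], [3,8,10], [6,7,8], [7,8,10]
  3-simplices (1): [1,2,5,6]

Hence C_0 ≅ Z^10, C_1 ≅ Z^21, C_2 ≅ Z^8, C_3 ≅ Z^1.

Boundary ∂_1: C_1 → C_0 is given by ∂[p,q] = [q] − [p]. For instance
  ∂[1,6] = [6] − [1].
As a 10×21 matrix over Z this has rank 9, with invariant factors (1,1,1,1,1,1,1,1,1).

The boundary map ∂_2: C_2 → C_1 maps a triangle to the signed sum of its edges. For instance
  ∂[6,7,8] = [7,8] − [6,8] + [6,7],
  ∂[1,2,5] = [2,5] − [1,5] + [1,2].
As a 21×8 matrix over Z this has rank 7, with invariant factors (1,1,1,1,1,1,1).

∂_3: C_3 → C_2 sends each 3-simplex σ to the alternating sum Σ_i (−1)^i (σ with its i-th vertex removed). For instance
  ∂[1,2,5,6] = [2,5,6] − [1,5,6] + [1,2,6] − [1,2,5].
The resulting 8×1 matrix has rank 1, and its Smith normal form has invariant factors (1).

Now H_k = ker ∂_k / im ∂_{k+1}, so:

  H_0: rank C_0 − rank ∂_1 = 10 − 9 = 1, and the invariant factors of ∂_1 are all 1, so H_0 = Z.
  H_1: rank ker ∂_1 − rank ∂_2 = (21 − 9) − 7 = 5, and the invariant factors of ∂_2 are all 1, so H_1 = Z^5.
  H_2: rank ker ∂_2 − rank ∂_3 = (8 − 7) − 1 = 0, and the invariant factors of ∂_3 are all 1, so H_2 = 0.
  H_3: rank ker ∂_3 − rank ∂_4 = (1 − 1) − 0 = 0, and there is no ∂_4, so H_3 = 0.

H_0 = Z,  H_1 = Z^5,  H_2 = 0,  H_3 = 0.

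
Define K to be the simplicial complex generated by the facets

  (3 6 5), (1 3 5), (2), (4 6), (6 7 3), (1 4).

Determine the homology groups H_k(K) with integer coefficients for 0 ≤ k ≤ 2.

Order the vertices as 1 < 2 < 3 < 4 < 5 < 6 < 7. Listing each simplex with vertices in this order, K has dimension 2 with simplices:

  0-simplices (7): [1], [2], [3], [4], [5], [6], [7]
  1-simplices (9): [1,3], [1,4], [1,5], [3,5], [3,6], [3,7], [4,6], [5,6], [6,7]
  2-simplices (3): [1,3,5], [3,5,6], [3,6,7]

so the chain groups are C_0 ≅ Z^7, C_1 ≅ Z^9, C_2 ≅ Z^3.

The boundary map ∂_1: C_1 → C_0 maps an edge to its endpoints' difference, ∂[p,q] = q − p.
The 7×9 boundary matrix has rank 5 and Smith normal form diag(1,1,1,1,1).

The boundary map ∂_2: C_2 → C_1 acts by ∂[p,q,r] = [q,r] − [p,r] + [p,q]. For instance
  ∂[3,5,6] = [5,6] − [3,6] + [3,5],
  ∂[1,3,5] = [3,5] − [1,5] + [1,3].
The resulting 9×3 matrix has rank 3, and its Smith normal form has invariant factors (1,1,1).

Now H_k = ker ∂_k / im ∂_{k+1}, so:

  H_0: rank C_0 − rank ∂_1 = 7 − 5 = 2, and the invariant factors of ∂_1 are all 1, so H_0 ≅ Z^2.
  H_1: rank ker ∂_1 − rank ∂_2 = (9 − 5) − 3 = 1, and the invariant factors of ∂_2 are all 1, so H_1 ≅ Z.
  H_2: rank ker ∂_2 − rank ∂_3 = (3 − 3) − 0 = 0, and there is no ∂_3, so H_2 ≅ 0.

H_0 ≅ Z^2,  H_1 ≅ Z,  H_2 = 0.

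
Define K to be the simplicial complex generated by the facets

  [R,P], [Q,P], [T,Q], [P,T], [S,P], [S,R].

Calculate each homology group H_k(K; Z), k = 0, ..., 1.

Fix the vertex order P < Q < R < S < T and write every simplex with vertices in increasing order. Then dim K = 1 and the simplices of K are:

  0-simplices (5): P, Q, R, S, T
  1-simplices (6): PQ, PR, PS, PT, QT, RS

Hence C_0 ≅ Z^5, C_1 ≅ Z^6.

∂_1: C_1 → C_0 sends each edge [p,q] (with p < q) to q − p. For instance
  ∂PT = T − P.
The resulting 5×6 matrix has rank 4, and its Smith normal form has invariant factors (1,1,1,1).

Now H_k = ker ∂_k / im ∂_{k+1}, so:

  H_0: rank C_0 − rank ∂_1 = 5 − 4 = 1, and the invariant factors of ∂_1 are all 1, so H_0 ≅ Z.
  H_1: rank ker ∂_1 − rank ∂_2 = (6 − 4) − 0 = 2, and there is no ∂_2, so H_1 ≅ Z^2.

(K is a triangulation of a wedge of 2 circles.)

H_0 ≅ Z,  H_1 ≅ Z^2.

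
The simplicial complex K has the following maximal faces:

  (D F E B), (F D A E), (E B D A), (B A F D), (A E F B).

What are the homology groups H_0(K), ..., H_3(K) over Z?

We work with the vertex ordering A < B < D < E < F. The simplices of K, each written with vertices in increasing order, are:

  0-simplices (5): A, B, D, E, F
  1-simplices (10): AB, AD, AE, AF, BD, BE, BF, DE, DF, EF
  2-simplices (10): ABD, ABE, ABF, ADE, ADF, AEF, BDE, BDF, BEF, DEF
  3-simplices (5): ABDE, ABDF, ABEF, ADEF, BDEF

giving chain groups C_0 ≅ Z^5, C_1 ≅ Z^10, C_2 ≅ Z^10, C_3 ≅ Z^5.

∂_1: C_1 → C_0 is given by ∂[p,q] = [q] − [p].
The resulting 5×10 matrix has rank 4, and its Smith normal form has invariant factors (1,1,1,1).

The boundary map ∂_2: C_2 → C_1 maps a triangle to the signed sum of its edges. For instance
  ∂DEF = EF − DF + DE,
  ∂ADF = DF − AF + AD.
The 10×10 boundary matrix has rank 6 and Smith normal form diag(1,1,1,1,1,1).

The boundary map ∂_3: C_3 → C_2 sends each 3-simplex σ to the alternating sum Σ_i (−1)^i (σ with its i-th vertex removed). For instance
  ∂ABDE = BDE − ADE + ABE − ABD,
  ∂ADEF = DEF − AEF + ADF − ADE.
The resulting 10×5 matrix has rank 4, and its Smith normal form has invariant factors (1,1,1,1).

Now H_k = ker ∂_k / im ∂_{k+1}, so:

  H_0: rank C_0 − rank ∂_1 = 5 − 4 = 1, and the invariant factors of ∂_1 are all 1, so H_0 = Z.
  H_1: rank ker ∂_1 − rank ∂_2 = (10 − 4) − 6 = 0, and the invariant factors of ∂_2 are all 1, so H_1 = 0.
  H_2: rank ker ∂_2 − rank ∂_3 = (10 − 6) − 4 = 0, and the invariant factors of ∂_3 are all 1, so H_2 = 0.
  H_3: rank ker ∂_3 − rank ∂_4 = (5 − 4) − 0 = 1, and there is no ∂_4, so H_3 = Z.

H_0 ≅ Z,  H_1 = 0,  H_2 = 0,  H_3 ≅ Z.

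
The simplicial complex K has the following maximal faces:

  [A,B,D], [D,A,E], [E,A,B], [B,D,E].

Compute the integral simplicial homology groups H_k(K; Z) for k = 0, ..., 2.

We work with the vertex ordering A < B < D < E. The simplices of K, each written with vertices in increasing order, are:

  0-simplices (4): A, B, D, E
  1-simplices (6): AB, AD, AE, BD, BE, DE
  2-simplices (4): ABD, ABE, ADE, BDE

giving chain groups C_0 ≅ Z^4, C_1 ≅ Z^6, C_2 ≅ Z^4.

∂_1: C_1 → C_0 sends each edge [p,q] (with p < q) to q − p. For instance
  ∂AD = D − A.
The 4×6 boundary matrix has rank 3 and Smith normal form diag(1,1,1).

Boundary ∂_2: C_2 → C_1 acts by ∂[p,q,r] = [q,r] − [p,r] + [p,q]. For instance
  ∂ADE = DE − AE + AD,
  ∂BDE = DE − BE + BD.
The 6×4 boundary matrix has rank 3 and Smith normal form diag(1,1,1).

Computing H_k = (kernel of ∂_k) / (image of ∂_{k+1}):

  H_0: rank C_0 − rank ∂_1 = 4 − 3 = 1, and the invariant factors of ∂_1 are all 1, so H_0 ≅ Z.
  H_1: rank ker ∂_1 − rank ∂_2 = (6 − 3) − 3 = 0, and the invariant factors of ∂_2 are all 1, so H_1 ≅ 0.
  H_2: rank ker ∂_2 − rank ∂_3 = (4 − 3) − 0 = 1, and there is no ∂_3, so H_2 ≅ Z.

(K is a triangulation of the 2-sphere S^2.)

H_0 = Z,  H_1 = 0,  H_2 = Z.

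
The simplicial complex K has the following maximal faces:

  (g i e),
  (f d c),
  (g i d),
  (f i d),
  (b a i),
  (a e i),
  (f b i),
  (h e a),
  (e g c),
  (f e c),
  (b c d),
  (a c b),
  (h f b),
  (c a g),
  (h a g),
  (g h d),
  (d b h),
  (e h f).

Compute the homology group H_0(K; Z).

Order the vertices as a < b < c < d < e < f < g < h < i. Listing each simplex with vertices in this order, K has dimension 2 with simplices:

  0-simplices (9): a, b, c, d, e, f, g, h, i
  1-simplices (27): ab, ac, ae, ag, ah, ai, bc, bd, bf, bh, bi, cd, ce, cf, cg, df, dg, dh, di, ef, eg, eh, ei, fh, fi, gh, gi
  2-simplices (18): abc, abi, acg, aeh, aei, agh, bcd, bdh, bfh, bfi, cdf, cef, ceg, dfi, dgh, dgi, efh, egi

giving chain groups C_0 ≅ Z^9, C_1 ≅ Z^27, C_2 ≅ Z^18.

∂_1: C_1 → C_0 is given by ∂[p,q] = [q] − [p]. For instance
  ∂cf = f − c.
The 9×27 boundary matrix has rank 8 and Smith normal form diag(1,1,1,1,1,1,1,1).

∂_2: C_2 → C_1 sends each 2-simplex [p,q,r] to [q,r] − [p,r] + [p,q]. For instance
  ∂agh = gh − ah + ag,
  ∂cdf = df − cf + cd.
The resulting 27×18 matrix has rank 18, and its Smith normal form has invariant factors (1,1,1,1,1,1,1,1,1,1,1,1,1,1,1,1,1,2).

From H_k ≅ ker(∂_k) / im(∂_{k+1}) we obtain:

  H_0: rank C_0 − rank ∂_1 = 9 − 8 = 1, and the invariant factors of ∂_1 are all 1, so H_0 ≅ Z.

(K is a triangulation of the Klein bottle.)

H_0 ≅ Z.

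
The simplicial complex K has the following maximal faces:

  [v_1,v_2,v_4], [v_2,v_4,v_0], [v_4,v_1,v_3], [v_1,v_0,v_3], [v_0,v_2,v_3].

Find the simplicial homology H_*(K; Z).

H_0 ≅ Z,  H_1 ≅ Z,  H_2 = 0.

K has 5 vertices, 10 edges, 5 triangles.
rank ∂_0 = 0, rank ∂_1 = 4 ⇒ b_0 = 5 − 0 − 4 = 1; all invariant factors of ∂_1 are 1 so no torsion. So H_0 = Z.
rank ∂_1 = 4, rank ∂_2 = 5 ⇒ b_1 = 10 − 4 − 5 = 1; all invariant factors of ∂_2 are 1 so no torsion. So H_1 = Z.
rank ∂_2 = 5, rank ∂_3 = 0 ⇒ b_2 = 5 − 5 − 0 = 0. So H_2 = 0.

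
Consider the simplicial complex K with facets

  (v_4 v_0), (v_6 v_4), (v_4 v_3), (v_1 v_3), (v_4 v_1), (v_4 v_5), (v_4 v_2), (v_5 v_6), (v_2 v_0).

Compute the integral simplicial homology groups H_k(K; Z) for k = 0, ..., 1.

H_0 ≅ Z,  H_1 ≅ Z^3.

Fix the vertex order v_0 < v_1 < v_2 < v_3 < v_4 < v_5 < v_6 and write every simplex with vertices in increasing order. Then dim K = 1 and the simplices of K are:

  0-simplices (7): [v_0], [v_1], [v_2], [v_3], [v_4], [v_5], [v_6]
  1-simplices (9): [v_0,v_2], [v_0,v_4], [v_1,v_3], [v_1,v_4], [v_2,v_4], [v_3,v_4], [v_4,v_5], [v_4,v_6], [v_5,v_6]

Hence C_0 ≅ Z^7, C_1 ≅ Z^9.

The boundary map ∂_1: C_1 → C_0 sends each edge [p,q] (with p < q) to q − p. For instance
  ∂[v_3,v_4] = [v_4] − [v_3].
This gives a 7×9 integer matrix of rank 6; reducing to Smith normal form yields diagonal entries (1,1,1,1,1,1).

From H_k ≅ ker(∂_k) / im(∂_{k+1}) we obtain:

  H_0: rank C_0 − rank ∂_1 = 7 − 6 = 1, and the invariant factors of ∂_1 are all 1, so H_0 ≅ Z.
  H_1: rank ker ∂_1 − rank ∂_2 = (9 − 6) − 0 = 3, and there is no ∂_2, so H_1 ≅ Z^3.

As a check, the Euler characteristic is 7 − 9 = -2, which agrees with 1 − 3 = -2.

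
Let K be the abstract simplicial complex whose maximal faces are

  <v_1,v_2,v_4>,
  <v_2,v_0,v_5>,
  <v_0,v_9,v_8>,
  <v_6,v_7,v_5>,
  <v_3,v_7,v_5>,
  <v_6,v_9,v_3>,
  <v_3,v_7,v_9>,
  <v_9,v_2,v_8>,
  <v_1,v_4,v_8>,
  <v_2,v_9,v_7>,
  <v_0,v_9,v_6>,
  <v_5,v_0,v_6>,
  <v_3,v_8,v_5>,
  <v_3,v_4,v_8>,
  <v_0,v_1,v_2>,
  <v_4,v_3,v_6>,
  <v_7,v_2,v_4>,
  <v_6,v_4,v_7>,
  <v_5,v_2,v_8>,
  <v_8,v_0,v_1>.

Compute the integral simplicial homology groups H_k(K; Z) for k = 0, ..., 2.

Fix the vertex order v_0 < v_1 < v_2 < v_3 < v_4 < v_5 < v_6 < v_7 < v_8 < v_9 and write every simplex with vertices in increasing order. Then dim K = 2 and the simplices of K are:

  0-simplices (10): [v_0], [v_1], [v_2], [v_3], [v_4], [v_5], [v_6], [v_7], [v_8], [v_9]
  1-simplices (30): (30 of them)
  2-simplices (20): (20 of them)

giving chain groups C_0 ≅ Z^10, C_1 ≅ Z^30, C_2 ≅ Z^20.

Boundary ∂_1: C_1 → C_0 is given by ∂[p,q] = [q] − [p]. For instance
  ∂[v_3,v_7] = [v_7] − [v_3].
The resulting 10×30 matrix has rank 9, and its Smith normal form has invariant factors (1,1,1,1,1,1,1,1,1).

Boundary ∂_2: C_2 → C_1 maps a triangle to the signed sum of its edges. For instance
  ∂[v_3,v_5,v_7] = [v_5,v_7] − [v_3,v_7] + [v_3,v_5],
  ∂[v_5,v_6,v_7] = [v_6,v_7] − [v_5,v_7] + [v_5,v_6].
The 30×20 boundary matrix has rank 20 and Smith normal form diag(1,1,1,1,1,1,1,1,1,1,1,1,1,1,1,1,1,1,1,2).

Now H_k = ker ∂_k / im ∂_{k+1}, so:

  H_0: rank C_0 − rank ∂_1 = 10 − 9 = 1, and the invariant factors of ∂_1 are all 1, so H_0 ≅ Z.
  H_1: rank ker ∂_1 − rank ∂_2 = (30 − 9) − 20 = 1, and ∂_2 has invariant factor 2 > 1, so H_1 ≅ Z ⊕ Z/2Z.
  H_2: rank ker ∂_2 − rank ∂_3 = (20 − 20) − 0 = 0, and there is no ∂_3, so H_2 ≅ 0.

H_0 ≅ Z,  H_1 ≅ Z ⊕ Z/2Z,  H_2 = 0.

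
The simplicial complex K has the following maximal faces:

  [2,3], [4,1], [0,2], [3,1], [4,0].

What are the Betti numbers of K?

b_0 = 1, b_1 = 1.

Fix the vertex order 0 < 1 < 2 < 3 < 4 and write every simplex with vertices in increasing order. Then dim K = 1 and the simplices of K are:

  0-simplices (5): [0], [1], [2], [3], [4]
  1-simplices (5): [0,2], [0,4], [1,3], [1,4], [2,3]

giving chain groups C_0 ≅ Z^5, C_1 ≅ Z^5.

The boundary map ∂_1: C_1 → C_0 maps an edge to its endpoints' difference, ∂[p,q] = q − p.
This gives a 5×5 integer matrix of rank 4; reducing to Smith normal form yields diagonal entries (1,1,1,1).

Now H_k = ker ∂_k / im ∂_{k+1}, so:

  H_0: rank C_0 − rank ∂_1 = 5 − 4 = 1, and the invariant factors of ∂_1 are all 1, so H_0 = Z.
  H_1: rank ker ∂_1 − rank ∂_2 = (5 − 4) − 0 = 1, and there is no ∂_2, so H_1 = Z.

As a check, the Euler characteristic is 5 − 5 = 0, which agrees with 1 − 1 = 0.

Hence the Betti numbers are b_0 = 1, b_1 = 1.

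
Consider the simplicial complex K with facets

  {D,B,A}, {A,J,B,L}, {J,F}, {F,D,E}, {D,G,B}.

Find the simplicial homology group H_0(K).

H_0 ≅ Z.

K has 8 vertices, 14 edges, 7 triangles, 1 3-simplex.
rank ∂_0 = 0, rank ∂_1 = 7 ⇒ b_0 = 8 − 0 − 7 = 1; all invariant factors of ∂_1 are 1 so no torsion. So H_0 ≅ Z.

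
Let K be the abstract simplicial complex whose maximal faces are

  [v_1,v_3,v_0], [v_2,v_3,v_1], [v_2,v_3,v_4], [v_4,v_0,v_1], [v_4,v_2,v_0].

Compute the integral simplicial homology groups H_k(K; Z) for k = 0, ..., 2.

Take the total order v_0 < v_1 < v_2 < v_3 < v_4 on the vertex set. Then K (dimension 2) consists of the simplices:

  0-simplices (5): [v_0], [v_1], [v_2], [v_3], [v_4]
  1-simplices (10): [v_0,v_1], [v_0,v_2], [v_0,v_3], [v_0,v_4], [v_1,v_2], [v_1,v_3], [v_1,v_4], [v_2,v_3], [v_2,v_4], [v_3,v_4]
  2-simplices (5): [v_0,v_1,v_3], [v_0,v_1,v_4], [v_0,v_2,v_4], [v_1,v_2,v_3], [v_2,v_3,v_4]

giving chain groups C_0 ≅ Z^5, C_1 ≅ Z^10, C_2 ≅ Z^5.

Boundary ∂_1: C_1 → C_0 maps an edge to its endpoints' difference, ∂[p,q] = q − p. For instance
  ∂[v_1,v_3] = [v_3] − [v_1].
This gives a 5×10 integer matrix of rank 4; reducing to Smith normal form yields diagonal entries (1,1,1,1).

Boundary ∂_2: C_2 → C_1 sends each 2-simplex [p,q,r] to [q,r] − [p,r] + [p,q]. For instance
  ∂[v_0,v_1,v_3] = [v_1,v_3] − [v_0,v_3] + [v_0,v_1],
  ∂[v_1,v_2,v_3] = [v_2,v_3] − [v_1,v_3] + [v_1,v_2].
As a 10×5 matrix over Z this has rank 5, with invariant factors (1,1,1,1,1).

From H_k ≅ ker(∂_k) / im(∂_{k+1}) we obtain:

  H_0: rank C_0 − rank ∂_1 = 5 − 4 = 1, and the invariant factors of ∂_1 are all 1, so H_0 = Z.
  H_1: rank ker ∂_1 − rank ∂_2 = (10 − 4) − 5 = 1, and the invariant factors of ∂_2 are all 1, so H_1 = Z.
  H_2: rank ker ∂_2 − rank ∂_3 = (5 − 5) − 0 = 0, and there is no ∂_3, so H_2 = 0.

H_0 = Z,  H_1 = Z,  H_2 = 0.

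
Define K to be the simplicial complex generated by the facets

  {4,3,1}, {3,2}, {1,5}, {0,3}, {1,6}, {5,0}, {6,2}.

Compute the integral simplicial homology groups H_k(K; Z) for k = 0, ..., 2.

H_0 = Z,  H_1 = Z^2,  H_2 = 0.

K has 7 vertices, 9 edges, 1 triangle.
rank ∂_0 = 0, rank ∂_1 = 6 ⇒ b_0 = 7 − 0 − 6 = 1; all invariant factors of ∂_1 are 1 so no torsion. So H_0 ≅ Z.
rank ∂_1 = 6, rank ∂_2 = 1 ⇒ b_1 = 9 − 6 − 1 = 2; all invariant factors of ∂_2 are 1 so no torsion. So H_1 ≅ Z^2.
rank ∂_2 = 1, rank ∂_3 = 0 ⇒ b_2 = 1 − 1 − 0 = 0. So H_2 ≅ 0.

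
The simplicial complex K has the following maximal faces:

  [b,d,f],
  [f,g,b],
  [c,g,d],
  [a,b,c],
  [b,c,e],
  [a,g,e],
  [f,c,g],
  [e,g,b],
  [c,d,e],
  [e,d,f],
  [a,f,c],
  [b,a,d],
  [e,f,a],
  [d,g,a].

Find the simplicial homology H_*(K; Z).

K has 7 vertices, 21 edges, 14 triangles.
rank ∂_0 = 0, rank ∂_1 = 6 ⇒ b_0 = 7 − 0 − 6 = 1; all invariant factors of ∂_1 are 1 so no torsion. So H_0 = Z.
rank ∂_1 = 6, rank ∂_2 = 13 ⇒ b_1 = 21 − 6 − 13 = 2; all invariant factors of ∂_2 are 1 so no torsion. So H_1 = Z^2.
rank ∂_2 = 13, rank ∂_3 = 0 ⇒ b_2 = 14 − 13 − 0 = 1. So H_2 = Z.

H_0 = Z,  H_1 = Z^2,  H_2 = Z.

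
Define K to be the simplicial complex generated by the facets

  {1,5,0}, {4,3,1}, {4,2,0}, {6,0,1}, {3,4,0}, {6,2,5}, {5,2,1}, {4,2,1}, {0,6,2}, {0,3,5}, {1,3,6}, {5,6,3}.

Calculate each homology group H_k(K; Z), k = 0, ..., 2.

Order the vertices as 0 < 1 < 2 < 3 < 4 < 5 < 6. Listing each simplex with vertices in this order, K has dimension 2 with simplices:

  0-simplices (7): [0], [1], [2], [3], [4], [5], [6]
  1-simplices (18): [0,1], [0,2], [0,3], [0,4], [0,5], [0,6], [1,2], [1,3], [1,4], [1,5], [1,6], [2,4], [2,5], [2,6], [3,4], [3,5], [3,6], [5,6]
  2-simplices (12): [0,1,5], [0,1,6], [0,2,4], [0,2,6], [0,3,4], [0,3,5], [1,2,4], [1,2,5], [1,3,4], [1,3,6], [2,5,6], [3,5,6]

giving chain groups C_0 ≅ Z^7, C_1 ≅ Z^18, C_2 ≅ Z^12.

The boundary map ∂_1: C_1 → C_0 maps an edge to its endpoints' difference, ∂[p,q] = q − p. For instance
  ∂[1,3] = [3] − [1].
The 7×18 boundary matrix has rank 6 and Smith normal form diag(1,1,1,1,1,1).

Boundary ∂_2: C_2 → C_1 sends each 2-simplex [p,q,r] to [q,r] − [p,r] + [p,q]. For instance
  ∂[0,1,6] = [1,6] − [0,6] + [0,1],
  ∂[0,3,4] = [3,4] − [0,4] + [0,3].
The resulting 18×12 matrix has rank 12, and its Smith normal form has invariant factors (1,1,1,1,1,1,1,1,1,1,1,2).

From H_k ≅ ker(∂_k) / im(∂_{k+1}) we obtain:

  H_0: rank C_0 − rank ∂_1 = 7 − 6 = 1, and the invariant factors of ∂_1 are all 1, so H_0 ≅ Z.
  H_1: rank ker ∂_1 − rank ∂_2 = (18 − 6) − 12 = 0, and ∂_2 has invariant factor 2 > 1, so H_1 ≅ Z/2.
  H_2: rank ker ∂_2 − rank ∂_3 = (12 − 12) − 0 = 0, and there is no ∂_3, so H_2 ≅ 0.

H_0 = Z,  H_1 = Z/2,  H_2 = 0.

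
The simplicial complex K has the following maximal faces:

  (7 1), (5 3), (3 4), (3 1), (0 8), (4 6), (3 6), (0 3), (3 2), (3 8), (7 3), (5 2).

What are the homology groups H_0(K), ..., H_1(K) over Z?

H_0 = Z,  H_1 = Z^4.

K has 9 vertices, 12 edges.
rank ∂_0 = 0, rank ∂_1 = 8 ⇒ b_0 = 9 − 0 − 8 = 1; all invariant factors of ∂_1 are 1 so no torsion. So H_0 ≅ Z.
rank ∂_1 = 8, rank ∂_2 = 0 ⇒ b_1 = 12 − 8 − 0 = 4. So H_1 ≅ Z^4.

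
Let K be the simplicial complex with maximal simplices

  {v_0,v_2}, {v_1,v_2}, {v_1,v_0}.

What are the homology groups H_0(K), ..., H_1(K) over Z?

H_0 = Z,  H_1 = Z.

K has 3 vertices, 3 edges.
rank ∂_0 = 0, rank ∂_1 = 2 ⇒ b_0 = 3 − 0 − 2 = 1; all invariant factors of ∂_1 are 1 so no torsion. So H_0 ≅ Z.
rank ∂_1 = 2, rank ∂_2 = 0 ⇒ b_1 = 3 − 2 − 0 = 1. So H_1 ≅ Z.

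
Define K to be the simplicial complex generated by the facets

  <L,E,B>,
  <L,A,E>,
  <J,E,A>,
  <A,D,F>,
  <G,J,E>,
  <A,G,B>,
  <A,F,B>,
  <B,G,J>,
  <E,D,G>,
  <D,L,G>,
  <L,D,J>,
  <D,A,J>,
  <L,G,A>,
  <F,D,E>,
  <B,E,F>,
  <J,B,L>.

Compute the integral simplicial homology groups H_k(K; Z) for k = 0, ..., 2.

Fix the vertex order A < B < D < E < F < G < J < L and write every simplex with vertices in increasing order. Then dim K = 2 and the simplices of K are:

  0-simplices (8): A, B, D, E, F, G, J, L
  1-simplices (24): AB, AD, AE, AF, AG, AJ, AL, BE, BF, BG, BJ, BL, DE, DF, DG, DJ, DL, EF, EG, EJ, EL, GJ, GL, JL
  2-simplices (16): ABF, ABG, ADF, ADJ, AEJ, AEL, AGL, BEF, BEL, BGJ, BJL, DEF, DEG, DGL, DJL, EGJ

giving chain groups C_0 ≅ Z^8, C_1 ≅ Z^24, C_2 ≅ Z^16.

Boundary ∂_1: C_1 → C_0 is given by ∂[p,q] = [q] − [p]. For instance
  ∂AG = G − A.
The 8×24 boundary matrix has rank 7 and Smith normal form diag(1,1,1,1,1,1,1).

∂_2: C_2 → C_1 sends each 2-simplex [p,q,r] to [q,r] − [p,r] + [p,q]. For instance
  ∂BEL = EL − BL + BE,
  ∂BEF = EF − BF + BE.
This gives a 24×16 integer matrix of rank 15; reducing to Smith normal form yields diagonal entries (1,1,1,1,1,1,1,1,1,1,1,1,1,1,1).

From H_k ≅ ker(∂_k) / im(∂_{k+1}) we obtain:

  H_0: rank C_0 − rank ∂_1 = 8 − 7 = 1, and the invariant factors of ∂_1 are all 1, so H_0 = Z.
  H_1: rank ker ∂_1 − rank ∂_2 = (24 − 7) − 15 = 2, and the invariant factors of ∂_2 are all 1, so H_1 = Z^2.
  H_2: rank ker ∂_2 − rank ∂_3 = (16 − 15) − 0 = 1, and there is no ∂_3, so H_2 = Z.

H_0 ≅ Z,  H_1 ≅ Z^2,  H_2 ≅ Z.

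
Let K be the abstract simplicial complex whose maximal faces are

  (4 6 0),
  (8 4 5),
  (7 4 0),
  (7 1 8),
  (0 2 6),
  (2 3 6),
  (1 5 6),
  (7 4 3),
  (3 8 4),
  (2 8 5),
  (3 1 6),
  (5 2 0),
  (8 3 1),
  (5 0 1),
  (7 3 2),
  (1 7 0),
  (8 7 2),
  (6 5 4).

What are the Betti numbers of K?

Order the vertices as 0 < 1 < 2 < 3 < 4 < 5 < 6 < 7 < 8. Listing each simplex with vertices in this order, K has dimension 2 with simplices:

  0-simplices (9): [0], [1], [2], [3], [4], [5], [6], [7], [8]
  1-simplices (27): (27 of them)
  2-simplices (18): [0,1,5], [0,1,7], [0,2,5], [0,2,6], [0,4,6], [0,4,7], [1,3,6], [1,3,8], [1,5,6], [1,7,8], [2,3,6], [2,3,7], [2,5,8], [2,7,8], [3,4,7], [3,4,8], [4,5,6], [4,5,8]

so the chain groups are C_0 ≅ Z^9, C_1 ≅ Z^27, C_2 ≅ Z^18.

∂_1: C_1 → C_0 is given by ∂[p,q] = [q] − [p]. For instance
  ∂[1,8] = [8] − [1].
As a 9×27 matrix over Z this has rank 8, with invariant factors (1,1,1,1,1,1,1,1).

The boundary map ∂_2: C_2 → C_1 maps a triangle to the signed sum of its edges. For instance
  ∂[1,3,8] = [3,8] − [1,8] + [1,3],
  ∂[3,4,7] = [4,7] − [3,7] + [3,4].
As a 27×18 matrix over Z this has rank 18, with invariant factors (1,1,1,1,1,1,1,1,1,1,1,1,1,1,1,1,1,2).

Computing H_k = (kernel of ∂_k) / (image of ∂_{k+1}):

  H_0: rank C_0 − rank ∂_1 = 9 − 8 = 1, and the invariant factors of ∂_1 are all 1, so H_0 ≅ Z.
  H_1: rank ker ∂_1 − rank ∂_2 = (27 − 8) − 18 = 1, and ∂_2 has invariant factor 2 > 1, so H_1 ≅ Z ⊕ Z_2.
  H_2: rank ker ∂_2 − rank ∂_3 = (18 − 18) − 0 = 0, and there is no ∂_3, so H_2 ≅ 0.

As a check, the Euler characteristic is 9 − 27 + 18 = 0, which agrees with 1 − 1 + 0 = 0.

Hence the Betti numbers are b_0 = 1, b_1 = 1, b_2 = 0.

b_0 = 1, b_1 = 1, b_2 = 0.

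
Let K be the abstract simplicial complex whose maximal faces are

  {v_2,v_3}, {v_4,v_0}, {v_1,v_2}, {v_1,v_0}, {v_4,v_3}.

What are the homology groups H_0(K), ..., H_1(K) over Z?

Order the vertices as v_0 < v_1 < v_2 < v_3 < v_4. Listing each simplex with vertices in this order, K has dimension 1 with simplices:

  0-simplices (5): [v_0], [v_1], [v_2], [v_3], [v_4]
  1-simplices (5): [v_0,v_1], [v_0,v_4], [v_1,v_2], [v_2,v_3], [v_3,v_4]

so the chain groups are C_0 ≅ Z^5, C_1 ≅ Z^5.

∂_1: C_1 → C_0 sends each edge [p,q] (with p < q) to q − p.
The 5×5 boundary matrix has rank 4 and Smith normal form diag(1,1,1,1).

From H_k ≅ ker(∂_k) / im(∂_{k+1}) we obtain:

  H_0: rank C_0 − rank ∂_1 = 5 − 4 = 1, and the invariant factors of ∂_1 are all 1, so H_0 ≅ Z.
  H_1: rank ker ∂_1 − rank ∂_2 = (5 − 4) − 0 = 1, and there is no ∂_2, so H_1 ≅ Z.

As a check, the Euler characteristic is 5 − 5 = 0, which agrees with 1 − 1 = 0.

H_0 ≅ Z,  H_1 ≅ Z.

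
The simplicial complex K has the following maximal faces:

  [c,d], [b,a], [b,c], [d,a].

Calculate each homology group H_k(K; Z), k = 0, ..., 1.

H_0 ≅ Z,  H_1 ≅ Z.

We work with the vertex ordering a < b < c < d. The simplices of K, each written with vertices in increasing order, are:

  0-simplices (4): a, b, c, d
  1-simplices (4): ab, ad, bc, cd

giving chain groups C_0 ≅ Z^4, C_1 ≅ Z^4.

Boundary ∂_1: C_1 → C_0 maps an edge to its endpoints' difference, ∂[p,q] = q − p. For instance
  ∂bc = c − b.
The resulting 4×4 matrix has rank 3, and its Smith normal form has invariant factors (1,1,1).

Computing H_k = (kernel of ∂_k) / (image of ∂_{k+1}):

  H_0: rank C_0 − rank ∂_1 = 4 − 3 = 1, and the invariant factors of ∂_1 are all 1, so H_0 = Z.
  H_1: rank ker ∂_1 − rank ∂_2 = (4 − 3) − 0 = 1, and there is no ∂_2, so H_1 = Z.

As a check, the Euler characteristic is 4 − 4 = 0, which agrees with 1 − 1 = 0.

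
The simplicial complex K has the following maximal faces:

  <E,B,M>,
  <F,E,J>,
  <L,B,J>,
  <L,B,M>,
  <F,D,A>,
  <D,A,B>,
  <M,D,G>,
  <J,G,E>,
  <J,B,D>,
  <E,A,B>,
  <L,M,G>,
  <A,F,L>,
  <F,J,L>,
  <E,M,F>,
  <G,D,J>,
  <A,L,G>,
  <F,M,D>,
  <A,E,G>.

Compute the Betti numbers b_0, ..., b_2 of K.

Fix the vertex order A < B < D < E < F < G < J < L < M and write every simplex with vertices in increasing order. Then dim K = 2 and the simplices of K are:

  0-simplices (9): A, B, D, E, F, G, J, L, M
  1-simplices (27): AB, AD, AE, AF, AG, AL, BD, BE, BJ, BL, BM, DF, DG, DJ, DM, EF, EG, EJ, EM, FJ, FL, FM, GJ, GL, GM, JL, LM
  2-simplices (18): ABD, ABE, ADF, AEG, AFL, AGL, BDJ, BEM, BJL, BLM, DFM, DGJ, DGM, EFJ, EFM, EGJ, FJL, GLM

so the chain groups are C_0 ≅ Z^9, C_1 ≅ Z^27, C_2 ≅ Z^18.

∂_1: C_1 → C_0 maps an edge to its endpoints' difference, ∂[p,q] = q − p. For instance
  ∂EJ = J − E.
The resulting 9×27 matrix has rank 8, and its Smith normal form has invariant factors (1,1,1,1,1,1,1,1).

∂_2: C_2 → C_1 sends each 2-simplex [p,q,r] to [q,r] − [p,r] + [p,q]. For instance
  ∂ABE = BE − AE + AB,
  ∂BEM = EM − BM + BE.
As a 27×18 matrix over Z this has rank 17, with invariant factors (1,1,1,1,1,1,1,1,1,1,1,1,1,1,1,1,1).

Reading off H_k = ker ∂_k / im ∂_{k+1}:

  H_0: rank C_0 − rank ∂_1 = 9 − 8 = 1, and the invariant factors of ∂_1 are all 1, so H_0 = Z.
  H_1: rank ker ∂_1 − rank ∂_2 = (27 − 8) − 17 = 2, and the invariant factors of ∂_2 are all 1, so H_1 = Z^2.
  H_2: rank ker ∂_2 − rank ∂_3 = (18 − 17) − 0 = 1, and there is no ∂_3, so H_2 = Z.

(K is a triangulation of the torus T^2.)

Hence the Betti numbers are b_0 = 1, b_1 = 2, b_2 = 1.

b_0 = 1, b_1 = 2, b_2 = 1.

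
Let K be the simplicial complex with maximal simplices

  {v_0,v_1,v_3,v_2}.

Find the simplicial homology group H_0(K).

Take the total order v_0 < v_1 < v_2 < v_3 on the vertex set. Then K (dimension 3) consists of the simplices:

  0-simplices (4): [v_0], [v_1], [v_2], [v_3]
  1-simplices (6): [v_0,v_1], [v_0,v_2], [v_0,v_3], [v_1,v_2], [v_1,v_3], [v_2,v_3]
  2-simplices (4): [v_0,v_1,v_2], [v_0,v_1,v_3], [v_0,v_2,v_3], [v_1,v_2,v_3]
  3-simplices (1): [v_0,v_1,v_2,v_3]

Hence C_0 ≅ Z^4, C_1 ≅ Z^6, C_2 ≅ Z^4, C_3 ≅ Z^1.

The boundary map ∂_1: C_1 → C_0 sends each edge [p,q] (with p < q) to q − p.
The resulting 4×6 matrix has rank 3, and its Smith normal form has invariant factors (1,1,1).

Boundary ∂_2: C_2 → C_1 acts by ∂[p,q,r] = [q,r] − [p,r] + [p,q]. For instance
  ∂[v_1,v_2,v_3] = [v_2,v_3] − [v_1,v_3] + [v_1,v_2],
  ∂[v_0,v_2,v_3] = [v_2,v_3] − [v_0,v_3] + [v_0,v_2].
The resulting 6×4 matrix has rank 3, and its Smith normal form has invariant factors (1,1,1).

∂_3: C_3 → C_2 sends each 3-simplex σ to the alternating sum Σ_i (−1)^i (σ with its i-th vertex removed). For instance
  ∂[v_0,v_1,v_2,v_3] = [v_1,v_2,v_3] − [v_0,v_2,v_3] + [v_0,v_1,v_3] − [v_0,v_1,v_2].
As a 4×1 matrix over Z this has rank 1, with invariant factors (1).

Computing H_k = (kernel of ∂_k) / (image of ∂_{k+1}):

  H_0: rank C_0 − rank ∂_1 = 4 − 3 = 1, and the invariant factors of ∂_1 are all 1, so H_0 = Z.

H_0 = Z.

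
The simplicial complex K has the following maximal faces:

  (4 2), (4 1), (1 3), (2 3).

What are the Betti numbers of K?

b_0 = 1, b_1 = 1.

Order the vertices as 1 < 2 < 3 < 4. Listing each simplex with vertices in this order, K has dimension 1 with simplices:

  0-simplices (4): [1], [2], [3], [4]
  1-simplices (4): [1,3], [1,4], [2,3], [2,4]

giving chain groups C_0 ≅ Z^4, C_1 ≅ Z^4.

∂_1: C_1 → C_0 maps an edge to its endpoints' difference, ∂[p,q] = q − p. For instance
  ∂[1,3] = [3] − [1].
As a 4×4 matrix over Z this has rank 3, with invariant factors (1,1,1).

Computing H_k = (kernel of ∂_k) / (image of ∂_{k+1}):

  H_0: rank C_0 − rank ∂_1 = 4 − 3 = 1, and the invariant factors of ∂_1 are all 1, so H_0 ≅ Z.
  H_1: rank ker ∂_1 − rank ∂_2 = (4 − 3) − 0 = 1, and there is no ∂_2, so H_1 ≅ Z.

As a check, the Euler characteristic is 4 − 4 = 0, which agrees with 1 − 1 = 0.
(K is a triangulation of the circle S^1.)

Hence the Betti numbers are b_0 = 1, b_1 = 1.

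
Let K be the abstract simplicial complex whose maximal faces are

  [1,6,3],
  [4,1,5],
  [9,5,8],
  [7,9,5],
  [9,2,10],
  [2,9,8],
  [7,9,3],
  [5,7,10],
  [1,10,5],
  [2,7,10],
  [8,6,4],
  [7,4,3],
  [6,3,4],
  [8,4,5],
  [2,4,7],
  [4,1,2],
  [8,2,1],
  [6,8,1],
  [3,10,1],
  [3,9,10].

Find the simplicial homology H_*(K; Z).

H_0 = Z,  H_1 = Z ⊕ Z/2,  H_2 = 0.

K has 10 vertices, 30 edges, 20 triangles.
rank ∂_0 = 0, rank ∂_1 = 9 ⇒ b_0 = 10 − 0 − 9 = 1; all invariant factors of ∂_1 are 1 so no torsion. So H_0 ≅ Z.
rank ∂_1 = 9, rank ∂_2 = 20 ⇒ b_1 = 30 − 9 − 20 = 1; ∂_2 has invariant factor(s) [2] giving torsion. So H_1 ≅ Z ⊕ Z/2.
rank ∂_2 = 20, rank ∂_3 = 0 ⇒ b_2 = 20 − 20 − 0 = 0. So H_2 ≅ 0.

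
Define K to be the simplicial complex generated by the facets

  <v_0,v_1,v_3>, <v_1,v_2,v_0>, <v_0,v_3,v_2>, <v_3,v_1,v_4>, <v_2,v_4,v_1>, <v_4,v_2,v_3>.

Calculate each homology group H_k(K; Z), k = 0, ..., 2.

H_0 = Z,  H_1 = 0,  H_2 = Z.

Take the total order v_0 < v_1 < v_2 < v_3 < v_4 on the vertex set. Then K (dimension 2) consists of the simplices:

  0-simplices (5): [v_0], [v_1], [v_2], [v_3], [v_4]
  1-simplices (9): [v_0,v_1], [v_0,v_2], [v_0,v_3], [v_1,v_2], [v_1,v_3], [v_1,v_4], [v_2,v_3], [v_2,v_4], [v_3,v_4]
  2-simplices (6): [v_0,v_1,v_2], [v_0,v_1,v_3], [v_0,v_2,v_3], [v_1,v_2,v_4], [v_1,v_3,v_4], [v_2,v_3,v_4]

giving chain groups C_0 ≅ Z^5, C_1 ≅ Z^9, C_2 ≅ Z^6.

The boundary map ∂_1: C_1 → C_0 maps an edge to its endpoints' difference, ∂[p,q] = q − p. For instance
  ∂[v_1,v_4] = [v_4] − [v_1].
As a 5×9 matrix over Z this has rank 4, with invariant factors (1,1,1,1).

Boundary ∂_2: C_2 → C_1 acts by ∂[p,q,r] = [q,r] − [p,r] + [p,q]. For instance
  ∂[v_2,v_3,v_4] = [v_3,v_4] − [v_2,v_4] + [v_2,v_3],
  ∂[v_0,v_1,v_3] = [v_1,v_3] − [v_0,v_3] + [v_0,v_1].
As a 9×6 matrix over Z this has rank 5, with invariant factors (1,1,1,1,1).

Reading off H_k = ker ∂_k / im ∂_{k+1}:

  H_0: rank C_0 − rank ∂_1 = 5 − 4 = 1, and the invariant factors of ∂_1 are all 1, so H_0 = Z.
  H_1: rank ker ∂_1 − rank ∂_2 = (9 − 4) − 5 = 0, and the invariant factors of ∂_2 are all 1, so H_1 = 0.
  H_2: rank ker ∂_2 − rank ∂_3 = (6 − 5) − 0 = 1, and there is no ∂_3, so H_2 = Z.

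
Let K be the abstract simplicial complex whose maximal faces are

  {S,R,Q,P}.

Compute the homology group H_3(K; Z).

H_3 ≅ 0.

Fix the vertex order P < Q < R < S and write every simplex with vertices in increasing order. Then dim K = 3 and the simplices of K are:

  0-simplices (4): P, Q, R, S
  1-simplices (6): PQ, PR, PS, QR, QS, RS
  2-simplices (4): PQR, PQS, PRS, QRS
  3-simplices (1): PQRS

so the chain groups are C_0 ≅ Z^4, C_1 ≅ Z^6, C_2 ≅ Z^4, C_3 ≅ Z^1.

∂_1: C_1 → C_0 is given by ∂[p,q] = [q] − [p]. For instance
  ∂RS = S − R.
This gives a 4×6 integer matrix of rank 3; reducing to Smith normal form yields diagonal entries (1,1,1).

The boundary map ∂_2: C_2 → C_1 sends each 2-simplex [p,q,r] to [q,r] − [p,r] + [p,q]. For instance
  ∂PQR = QR − PR + PQ,
  ∂PRS = RS − PS + PR.
As a 6×4 matrix over Z this has rank 3, with invariant factors (1,1,1).

The boundary map ∂_3: C_3 → C_2 sends each 3-simplex σ to the alternating sum Σ_i (−1)^i (σ with its i-th vertex removed). For instance
  ∂PQRS = QRS − PRS + PQS − PQR.
As a 4×1 matrix over Z this has rank 1, with invariant factors (1).

Reading off H_k = ker ∂_k / im ∂_{k+1}:

  H_3: rank ker ∂_3 − rank ∂_4 = (1 − 1) − 0 = 0, and there is no ∂_4, so H_3 = 0.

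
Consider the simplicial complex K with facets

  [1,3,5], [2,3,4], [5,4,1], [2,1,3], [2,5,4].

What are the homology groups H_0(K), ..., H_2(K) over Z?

H_0 ≅ Z,  H_1 ≅ Z,  H_2 = 0.

We work with the vertex ordering 1 < 2 < 3 < 4 < 5. The simplices of K, each written with vertices in increasing order, are:

  0-simplices (5): [1], [2], [3], [4], [5]
  1-simplices (10): [1,2], [1,3], [1,4], [1,5], [2,3], [2,4], [2,5], [3,4], [3,5], [4,5]
  2-simplices (5): [1,2,3], [1,3,5], [1,4,5], [2,3,4], [2,4,5]

so the chain groups are C_0 ≅ Z^5, C_1 ≅ Z^10, C_2 ≅ Z^5.

Boundary ∂_1: C_1 → C_0 sends each edge [p,q] (with p < q) to q − p.
This gives a 5×10 integer matrix of rank 4; reducing to Smith normal form yields diagonal entries (1,1,1,1).

The boundary map ∂_2: C_2 → C_1 maps a triangle to the signed sum of its edges. For instance
  ∂[1,3,5] = [3,5] − [1,5] + [1,3],
  ∂[1,4,5] = [4,5] − [1,5] + [1,4].
The resulting 10×5 matrix has rank 5, and its Smith normal form has invariant factors (1,1,1,1,1).

From H_k ≅ ker(∂_k) / im(∂_{k+1}) we obtain:

  H_0: rank C_0 − rank ∂_1 = 5 − 4 = 1, and the invariant factors of ∂_1 are all 1, so H_0 = Z.
  H_1: rank ker ∂_1 − rank ∂_2 = (10 − 4) − 5 = 1, and the invariant factors of ∂_2 are all 1, so H_1 = Z.
  H_2: rank ker ∂_2 − rank ∂_3 = (5 − 5) − 0 = 0, and there is no ∂_3, so H_2 = 0.

As a check, the Euler characteristic is 5 − 10 + 5 = 0, which agrees with 1 − 1 + 0 = 0.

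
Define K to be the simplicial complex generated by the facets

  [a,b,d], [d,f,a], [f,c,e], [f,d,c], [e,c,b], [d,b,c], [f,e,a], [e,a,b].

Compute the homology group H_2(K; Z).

We work with the vertex ordering a < b < c < d < e < f. The simplices of K, each written with vertices in increasing order, are:

  0-simplices (6): a, b, c, d, e, f
  1-simplices (12): ab, ad, ae, af, bc, bd, be, cd, ce, cf, df, ef
  2-simplices (8): abd, abe, adf, aef, bcd, bce, cdf, cef

giving chain groups C_0 ≅ Z^6, C_1 ≅ Z^12, C_2 ≅ Z^8.

The boundary map ∂_1: C_1 → C_0 is given by ∂[p,q] = [q] − [p].
As a 6×12 matrix over Z this has rank 5, with invariant factors (1,1,1,1,1).

Boundary ∂_2: C_2 → C_1 maps a triangle to the signed sum of its edges. For instance
  ∂cdf = df − cf + cd,
  ∂abe = be − ae + ab.
This gives a 12×8 integer matrix of rank 7; reducing to Smith normal form yields diagonal entries (1,1,1,1,1,1,1).

From H_k ≅ ker(∂_k) / im(∂_{k+1}) we obtain:

  H_2: rank ker ∂_2 − rank ∂_3 = (8 − 7) − 0 = 1, and there is no ∂_3, so H_2 = Z.

H_2 = Z.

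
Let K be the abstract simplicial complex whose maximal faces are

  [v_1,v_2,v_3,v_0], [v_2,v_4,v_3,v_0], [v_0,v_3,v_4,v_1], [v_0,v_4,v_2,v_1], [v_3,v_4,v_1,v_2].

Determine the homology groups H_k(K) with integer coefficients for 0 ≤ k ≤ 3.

K has 5 vertices, 10 edges, 10 triangles, 5 3-simplices.
rank ∂_0 = 0, rank ∂_1 = 4 ⇒ b_0 = 5 − 0 − 4 = 1; all invariant factors of ∂_1 are 1 so no torsion. So H_0 = Z.
rank ∂_1 = 4, rank ∂_2 = 6 ⇒ b_1 = 10 − 4 − 6 = 0; all invariant factors of ∂_2 are 1 so no torsion. So H_1 = 0.
rank ∂_2 = 6, rank ∂_3 = 4 ⇒ b_2 = 10 − 6 − 4 = 0; all invariant factors of ∂_3 are 1 so no torsion. So H_2 = 0.
rank ∂_3 = 4, rank ∂_4 = 0 ⇒ b_3 = 5 − 4 − 0 = 1. So H_3 = Z.

H_0 = Z,  H_1 = 0,  H_2 = 0,  H_3 = Z.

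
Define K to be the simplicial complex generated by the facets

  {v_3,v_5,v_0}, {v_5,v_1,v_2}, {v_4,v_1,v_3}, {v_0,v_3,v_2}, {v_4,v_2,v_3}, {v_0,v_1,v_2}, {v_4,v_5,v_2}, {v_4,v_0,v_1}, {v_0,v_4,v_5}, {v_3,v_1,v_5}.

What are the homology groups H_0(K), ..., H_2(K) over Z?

Fix the vertex order v_0 < v_1 < v_2 < v_3 < v_4 < v_5 and write every simplex with vertices in increasing order. Then dim K = 2 and the simplices of K are:

  0-simplices (6): [v_0], [v_1], [v_2], [v_3], [v_4], [v_5]
  1-simplices (15): (15 of them)
  2-simplices (10): [v_0,v_1,v_2], [v_0,v_1,v_4], [v_0,v_2,v_3], [v_0,v_3,v_5], [v_0,v_4,v_5], [v_1,v_2,v_5], [v_1,v_3,v_4], [v_1,v_3,v_5], [v_2,v_3,v_4], [v_2,v_4,v_5]

giving chain groups C_0 ≅ Z^6, C_1 ≅ Z^15, C_2 ≅ Z^10.

Boundary ∂_1: C_1 → C_0 maps an edge to its endpoints' difference, ∂[p,q] = q − p. For instance
  ∂[v_1,v_4] = [v_4] − [v_1].
The 6×15 boundary matrix has rank 5 and Smith normal form diag(1,1,1,1,1).

Boundary ∂_2: C_2 → C_1 maps a triangle to the signed sum of its edges. For instance
  ∂[v_0,v_1,v_4] = [v_1,v_4] − [v_0,v_4] + [v_0,v_1],
  ∂[v_1,v_3,v_5] = [v_3,v_5] − [v_1,v_5] + [v_1,v_3].
This gives a 15×10 integer matrix of rank 10; reducing to Smith normal form yields diagonal entries (1,1,1,1,1,1,1,1,1,2).

Reading off H_k = ker ∂_k / im ∂_{k+1}:

  H_0: rank C_0 − rank ∂_1 = 6 − 5 = 1, and the invariant factors of ∂_1 are all 1, so H_0 ≅ Z.
  H_1: rank ker ∂_1 − rank ∂_2 = (15 − 5) − 10 = 0, and ∂_2 has invariant factor 2 > 1, so H_1 ≅ Z_2.
  H_2: rank ker ∂_2 − rank ∂_3 = (10 − 10) − 0 = 0, and there is no ∂_3, so H_2 ≅ 0.

H_0 = Z,  H_1 = Z_2,  H_2 = 0.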